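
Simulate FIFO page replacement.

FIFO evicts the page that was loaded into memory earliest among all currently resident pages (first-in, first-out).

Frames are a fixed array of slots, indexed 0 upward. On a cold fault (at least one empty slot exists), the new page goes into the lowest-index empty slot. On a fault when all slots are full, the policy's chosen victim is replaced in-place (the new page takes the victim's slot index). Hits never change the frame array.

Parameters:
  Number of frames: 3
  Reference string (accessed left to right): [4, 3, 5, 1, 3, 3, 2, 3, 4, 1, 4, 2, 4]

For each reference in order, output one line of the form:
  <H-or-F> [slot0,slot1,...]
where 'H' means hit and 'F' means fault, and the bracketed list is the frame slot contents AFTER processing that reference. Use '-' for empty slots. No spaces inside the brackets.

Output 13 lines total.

F [4,-,-]
F [4,3,-]
F [4,3,5]
F [1,3,5]
H [1,3,5]
H [1,3,5]
F [1,2,5]
F [1,2,3]
F [4,2,3]
F [4,1,3]
H [4,1,3]
F [4,1,2]
H [4,1,2]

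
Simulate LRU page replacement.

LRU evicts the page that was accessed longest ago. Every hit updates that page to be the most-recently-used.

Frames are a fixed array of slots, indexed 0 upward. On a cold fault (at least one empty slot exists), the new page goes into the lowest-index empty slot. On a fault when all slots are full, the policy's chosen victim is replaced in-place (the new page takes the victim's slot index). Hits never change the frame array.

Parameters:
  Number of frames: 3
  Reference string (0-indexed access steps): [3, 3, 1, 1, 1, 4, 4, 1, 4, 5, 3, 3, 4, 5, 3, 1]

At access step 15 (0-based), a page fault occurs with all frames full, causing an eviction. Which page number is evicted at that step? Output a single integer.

Answer: 4

Derivation:
Step 0: ref 3 -> FAULT, frames=[3,-,-]
Step 1: ref 3 -> HIT, frames=[3,-,-]
Step 2: ref 1 -> FAULT, frames=[3,1,-]
Step 3: ref 1 -> HIT, frames=[3,1,-]
Step 4: ref 1 -> HIT, frames=[3,1,-]
Step 5: ref 4 -> FAULT, frames=[3,1,4]
Step 6: ref 4 -> HIT, frames=[3,1,4]
Step 7: ref 1 -> HIT, frames=[3,1,4]
Step 8: ref 4 -> HIT, frames=[3,1,4]
Step 9: ref 5 -> FAULT, evict 3, frames=[5,1,4]
Step 10: ref 3 -> FAULT, evict 1, frames=[5,3,4]
Step 11: ref 3 -> HIT, frames=[5,3,4]
Step 12: ref 4 -> HIT, frames=[5,3,4]
Step 13: ref 5 -> HIT, frames=[5,3,4]
Step 14: ref 3 -> HIT, frames=[5,3,4]
Step 15: ref 1 -> FAULT, evict 4, frames=[5,3,1]
At step 15: evicted page 4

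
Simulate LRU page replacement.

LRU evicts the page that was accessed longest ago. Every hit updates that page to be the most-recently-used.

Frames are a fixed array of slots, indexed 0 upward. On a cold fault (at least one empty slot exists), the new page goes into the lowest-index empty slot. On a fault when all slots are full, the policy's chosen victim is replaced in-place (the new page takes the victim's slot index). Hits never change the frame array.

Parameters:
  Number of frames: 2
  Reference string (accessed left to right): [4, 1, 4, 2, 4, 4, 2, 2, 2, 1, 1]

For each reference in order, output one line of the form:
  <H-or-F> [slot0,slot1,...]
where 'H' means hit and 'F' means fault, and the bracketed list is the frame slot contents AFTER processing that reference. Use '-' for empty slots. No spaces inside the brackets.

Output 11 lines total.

F [4,-]
F [4,1]
H [4,1]
F [4,2]
H [4,2]
H [4,2]
H [4,2]
H [4,2]
H [4,2]
F [1,2]
H [1,2]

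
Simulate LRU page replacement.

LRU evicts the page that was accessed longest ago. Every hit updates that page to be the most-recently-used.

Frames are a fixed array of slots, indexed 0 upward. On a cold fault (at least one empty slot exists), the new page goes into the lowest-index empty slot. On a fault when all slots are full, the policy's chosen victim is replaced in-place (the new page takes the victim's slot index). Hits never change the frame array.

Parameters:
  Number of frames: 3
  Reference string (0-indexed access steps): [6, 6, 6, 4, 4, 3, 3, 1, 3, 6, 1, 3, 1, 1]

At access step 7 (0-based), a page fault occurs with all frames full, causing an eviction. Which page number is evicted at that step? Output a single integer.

Answer: 6

Derivation:
Step 0: ref 6 -> FAULT, frames=[6,-,-]
Step 1: ref 6 -> HIT, frames=[6,-,-]
Step 2: ref 6 -> HIT, frames=[6,-,-]
Step 3: ref 4 -> FAULT, frames=[6,4,-]
Step 4: ref 4 -> HIT, frames=[6,4,-]
Step 5: ref 3 -> FAULT, frames=[6,4,3]
Step 6: ref 3 -> HIT, frames=[6,4,3]
Step 7: ref 1 -> FAULT, evict 6, frames=[1,4,3]
At step 7: evicted page 6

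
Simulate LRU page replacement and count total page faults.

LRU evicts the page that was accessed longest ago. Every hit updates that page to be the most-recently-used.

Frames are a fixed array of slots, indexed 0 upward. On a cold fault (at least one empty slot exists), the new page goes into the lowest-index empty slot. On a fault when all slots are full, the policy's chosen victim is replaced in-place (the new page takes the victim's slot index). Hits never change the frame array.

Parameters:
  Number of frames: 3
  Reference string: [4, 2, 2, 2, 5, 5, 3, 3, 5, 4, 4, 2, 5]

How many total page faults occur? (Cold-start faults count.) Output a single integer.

Answer: 6

Derivation:
Step 0: ref 4 → FAULT, frames=[4,-,-]
Step 1: ref 2 → FAULT, frames=[4,2,-]
Step 2: ref 2 → HIT, frames=[4,2,-]
Step 3: ref 2 → HIT, frames=[4,2,-]
Step 4: ref 5 → FAULT, frames=[4,2,5]
Step 5: ref 5 → HIT, frames=[4,2,5]
Step 6: ref 3 → FAULT (evict 4), frames=[3,2,5]
Step 7: ref 3 → HIT, frames=[3,2,5]
Step 8: ref 5 → HIT, frames=[3,2,5]
Step 9: ref 4 → FAULT (evict 2), frames=[3,4,5]
Step 10: ref 4 → HIT, frames=[3,4,5]
Step 11: ref 2 → FAULT (evict 3), frames=[2,4,5]
Step 12: ref 5 → HIT, frames=[2,4,5]
Total faults: 6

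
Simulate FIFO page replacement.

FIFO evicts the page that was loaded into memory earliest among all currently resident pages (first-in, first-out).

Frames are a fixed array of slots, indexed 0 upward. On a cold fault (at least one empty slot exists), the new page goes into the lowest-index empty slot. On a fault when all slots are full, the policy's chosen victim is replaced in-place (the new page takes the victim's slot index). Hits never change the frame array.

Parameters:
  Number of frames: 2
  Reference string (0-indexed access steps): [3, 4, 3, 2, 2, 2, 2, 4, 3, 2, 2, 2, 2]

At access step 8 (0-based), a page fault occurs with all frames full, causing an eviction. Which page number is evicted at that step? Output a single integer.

Step 0: ref 3 -> FAULT, frames=[3,-]
Step 1: ref 4 -> FAULT, frames=[3,4]
Step 2: ref 3 -> HIT, frames=[3,4]
Step 3: ref 2 -> FAULT, evict 3, frames=[2,4]
Step 4: ref 2 -> HIT, frames=[2,4]
Step 5: ref 2 -> HIT, frames=[2,4]
Step 6: ref 2 -> HIT, frames=[2,4]
Step 7: ref 4 -> HIT, frames=[2,4]
Step 8: ref 3 -> FAULT, evict 4, frames=[2,3]
At step 8: evicted page 4

Answer: 4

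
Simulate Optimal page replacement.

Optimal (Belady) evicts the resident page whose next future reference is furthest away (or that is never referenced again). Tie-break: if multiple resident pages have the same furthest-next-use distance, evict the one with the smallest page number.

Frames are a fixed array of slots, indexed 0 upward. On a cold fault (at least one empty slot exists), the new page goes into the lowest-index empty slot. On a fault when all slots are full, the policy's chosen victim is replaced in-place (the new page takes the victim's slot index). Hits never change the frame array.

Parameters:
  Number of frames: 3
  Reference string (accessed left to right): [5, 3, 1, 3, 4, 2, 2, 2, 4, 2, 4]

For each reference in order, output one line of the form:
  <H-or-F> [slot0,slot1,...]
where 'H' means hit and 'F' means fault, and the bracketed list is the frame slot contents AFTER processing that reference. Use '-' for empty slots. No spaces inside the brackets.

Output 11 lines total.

F [5,-,-]
F [5,3,-]
F [5,3,1]
H [5,3,1]
F [5,3,4]
F [5,2,4]
H [5,2,4]
H [5,2,4]
H [5,2,4]
H [5,2,4]
H [5,2,4]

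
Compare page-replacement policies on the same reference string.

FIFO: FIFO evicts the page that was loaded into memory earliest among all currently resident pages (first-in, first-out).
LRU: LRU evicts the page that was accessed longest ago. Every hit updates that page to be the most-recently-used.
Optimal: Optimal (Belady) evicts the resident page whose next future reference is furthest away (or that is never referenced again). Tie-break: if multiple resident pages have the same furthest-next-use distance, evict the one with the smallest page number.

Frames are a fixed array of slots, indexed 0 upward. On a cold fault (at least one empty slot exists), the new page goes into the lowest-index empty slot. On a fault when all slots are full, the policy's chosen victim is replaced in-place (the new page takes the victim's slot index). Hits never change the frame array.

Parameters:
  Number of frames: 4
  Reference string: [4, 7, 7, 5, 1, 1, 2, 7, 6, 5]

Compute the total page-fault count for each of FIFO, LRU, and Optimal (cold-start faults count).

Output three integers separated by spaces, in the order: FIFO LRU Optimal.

Answer: 6 7 6

Derivation:
--- FIFO ---
  step 0: ref 4 -> FAULT, frames=[4,-,-,-] (faults so far: 1)
  step 1: ref 7 -> FAULT, frames=[4,7,-,-] (faults so far: 2)
  step 2: ref 7 -> HIT, frames=[4,7,-,-] (faults so far: 2)
  step 3: ref 5 -> FAULT, frames=[4,7,5,-] (faults so far: 3)
  step 4: ref 1 -> FAULT, frames=[4,7,5,1] (faults so far: 4)
  step 5: ref 1 -> HIT, frames=[4,7,5,1] (faults so far: 4)
  step 6: ref 2 -> FAULT, evict 4, frames=[2,7,5,1] (faults so far: 5)
  step 7: ref 7 -> HIT, frames=[2,7,5,1] (faults so far: 5)
  step 8: ref 6 -> FAULT, evict 7, frames=[2,6,5,1] (faults so far: 6)
  step 9: ref 5 -> HIT, frames=[2,6,5,1] (faults so far: 6)
  FIFO total faults: 6
--- LRU ---
  step 0: ref 4 -> FAULT, frames=[4,-,-,-] (faults so far: 1)
  step 1: ref 7 -> FAULT, frames=[4,7,-,-] (faults so far: 2)
  step 2: ref 7 -> HIT, frames=[4,7,-,-] (faults so far: 2)
  step 3: ref 5 -> FAULT, frames=[4,7,5,-] (faults so far: 3)
  step 4: ref 1 -> FAULT, frames=[4,7,5,1] (faults so far: 4)
  step 5: ref 1 -> HIT, frames=[4,7,5,1] (faults so far: 4)
  step 6: ref 2 -> FAULT, evict 4, frames=[2,7,5,1] (faults so far: 5)
  step 7: ref 7 -> HIT, frames=[2,7,5,1] (faults so far: 5)
  step 8: ref 6 -> FAULT, evict 5, frames=[2,7,6,1] (faults so far: 6)
  step 9: ref 5 -> FAULT, evict 1, frames=[2,7,6,5] (faults so far: 7)
  LRU total faults: 7
--- Optimal ---
  step 0: ref 4 -> FAULT, frames=[4,-,-,-] (faults so far: 1)
  step 1: ref 7 -> FAULT, frames=[4,7,-,-] (faults so far: 2)
  step 2: ref 7 -> HIT, frames=[4,7,-,-] (faults so far: 2)
  step 3: ref 5 -> FAULT, frames=[4,7,5,-] (faults so far: 3)
  step 4: ref 1 -> FAULT, frames=[4,7,5,1] (faults so far: 4)
  step 5: ref 1 -> HIT, frames=[4,7,5,1] (faults so far: 4)
  step 6: ref 2 -> FAULT, evict 1, frames=[4,7,5,2] (faults so far: 5)
  step 7: ref 7 -> HIT, frames=[4,7,5,2] (faults so far: 5)
  step 8: ref 6 -> FAULT, evict 2, frames=[4,7,5,6] (faults so far: 6)
  step 9: ref 5 -> HIT, frames=[4,7,5,6] (faults so far: 6)
  Optimal total faults: 6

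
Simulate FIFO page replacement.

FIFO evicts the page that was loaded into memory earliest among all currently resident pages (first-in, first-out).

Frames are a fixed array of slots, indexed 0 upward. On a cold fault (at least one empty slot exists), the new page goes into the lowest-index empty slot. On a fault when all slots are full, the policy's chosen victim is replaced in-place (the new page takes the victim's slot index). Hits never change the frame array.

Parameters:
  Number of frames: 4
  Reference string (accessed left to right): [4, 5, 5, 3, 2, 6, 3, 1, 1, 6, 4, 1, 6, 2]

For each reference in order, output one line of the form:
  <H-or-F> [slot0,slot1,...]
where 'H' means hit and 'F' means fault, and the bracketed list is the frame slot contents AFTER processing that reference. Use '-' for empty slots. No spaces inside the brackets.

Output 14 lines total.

F [4,-,-,-]
F [4,5,-,-]
H [4,5,-,-]
F [4,5,3,-]
F [4,5,3,2]
F [6,5,3,2]
H [6,5,3,2]
F [6,1,3,2]
H [6,1,3,2]
H [6,1,3,2]
F [6,1,4,2]
H [6,1,4,2]
H [6,1,4,2]
H [6,1,4,2]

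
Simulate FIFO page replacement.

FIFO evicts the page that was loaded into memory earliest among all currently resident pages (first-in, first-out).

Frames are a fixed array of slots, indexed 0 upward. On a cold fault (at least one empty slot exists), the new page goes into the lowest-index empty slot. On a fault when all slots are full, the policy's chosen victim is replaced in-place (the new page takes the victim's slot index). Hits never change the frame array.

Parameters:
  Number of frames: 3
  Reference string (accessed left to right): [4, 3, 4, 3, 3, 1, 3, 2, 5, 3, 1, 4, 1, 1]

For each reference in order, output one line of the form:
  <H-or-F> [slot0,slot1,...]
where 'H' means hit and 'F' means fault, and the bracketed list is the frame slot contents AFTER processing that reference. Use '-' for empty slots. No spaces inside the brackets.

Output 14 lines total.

F [4,-,-]
F [4,3,-]
H [4,3,-]
H [4,3,-]
H [4,3,-]
F [4,3,1]
H [4,3,1]
F [2,3,1]
F [2,5,1]
F [2,5,3]
F [1,5,3]
F [1,4,3]
H [1,4,3]
H [1,4,3]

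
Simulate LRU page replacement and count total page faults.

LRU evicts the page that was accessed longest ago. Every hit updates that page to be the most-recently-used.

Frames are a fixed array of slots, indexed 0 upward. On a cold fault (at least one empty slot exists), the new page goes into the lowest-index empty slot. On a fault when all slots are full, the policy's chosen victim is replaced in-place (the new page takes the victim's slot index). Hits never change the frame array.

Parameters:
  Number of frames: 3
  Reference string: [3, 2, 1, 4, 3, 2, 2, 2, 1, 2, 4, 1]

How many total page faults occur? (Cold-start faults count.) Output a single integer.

Answer: 8

Derivation:
Step 0: ref 3 → FAULT, frames=[3,-,-]
Step 1: ref 2 → FAULT, frames=[3,2,-]
Step 2: ref 1 → FAULT, frames=[3,2,1]
Step 3: ref 4 → FAULT (evict 3), frames=[4,2,1]
Step 4: ref 3 → FAULT (evict 2), frames=[4,3,1]
Step 5: ref 2 → FAULT (evict 1), frames=[4,3,2]
Step 6: ref 2 → HIT, frames=[4,3,2]
Step 7: ref 2 → HIT, frames=[4,3,2]
Step 8: ref 1 → FAULT (evict 4), frames=[1,3,2]
Step 9: ref 2 → HIT, frames=[1,3,2]
Step 10: ref 4 → FAULT (evict 3), frames=[1,4,2]
Step 11: ref 1 → HIT, frames=[1,4,2]
Total faults: 8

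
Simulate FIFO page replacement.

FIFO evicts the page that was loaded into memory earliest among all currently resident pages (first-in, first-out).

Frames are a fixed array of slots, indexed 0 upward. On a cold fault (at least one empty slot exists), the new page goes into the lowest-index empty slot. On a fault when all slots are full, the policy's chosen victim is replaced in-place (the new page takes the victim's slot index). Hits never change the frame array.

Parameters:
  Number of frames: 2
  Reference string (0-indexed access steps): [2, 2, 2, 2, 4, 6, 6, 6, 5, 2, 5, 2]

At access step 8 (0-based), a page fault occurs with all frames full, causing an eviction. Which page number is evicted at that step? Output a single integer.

Step 0: ref 2 -> FAULT, frames=[2,-]
Step 1: ref 2 -> HIT, frames=[2,-]
Step 2: ref 2 -> HIT, frames=[2,-]
Step 3: ref 2 -> HIT, frames=[2,-]
Step 4: ref 4 -> FAULT, frames=[2,4]
Step 5: ref 6 -> FAULT, evict 2, frames=[6,4]
Step 6: ref 6 -> HIT, frames=[6,4]
Step 7: ref 6 -> HIT, frames=[6,4]
Step 8: ref 5 -> FAULT, evict 4, frames=[6,5]
At step 8: evicted page 4

Answer: 4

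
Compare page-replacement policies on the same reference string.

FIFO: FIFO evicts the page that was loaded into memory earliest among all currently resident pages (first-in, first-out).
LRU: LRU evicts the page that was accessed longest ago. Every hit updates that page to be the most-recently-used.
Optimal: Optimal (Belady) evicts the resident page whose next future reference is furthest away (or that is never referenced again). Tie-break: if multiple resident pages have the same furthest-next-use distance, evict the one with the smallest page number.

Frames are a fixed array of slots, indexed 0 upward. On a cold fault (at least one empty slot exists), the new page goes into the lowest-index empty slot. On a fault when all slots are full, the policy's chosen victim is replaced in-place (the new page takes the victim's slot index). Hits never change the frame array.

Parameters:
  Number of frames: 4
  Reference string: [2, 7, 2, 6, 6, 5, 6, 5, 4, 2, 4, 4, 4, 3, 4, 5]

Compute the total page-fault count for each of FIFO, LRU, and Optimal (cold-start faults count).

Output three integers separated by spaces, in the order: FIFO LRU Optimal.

--- FIFO ---
  step 0: ref 2 -> FAULT, frames=[2,-,-,-] (faults so far: 1)
  step 1: ref 7 -> FAULT, frames=[2,7,-,-] (faults so far: 2)
  step 2: ref 2 -> HIT, frames=[2,7,-,-] (faults so far: 2)
  step 3: ref 6 -> FAULT, frames=[2,7,6,-] (faults so far: 3)
  step 4: ref 6 -> HIT, frames=[2,7,6,-] (faults so far: 3)
  step 5: ref 5 -> FAULT, frames=[2,7,6,5] (faults so far: 4)
  step 6: ref 6 -> HIT, frames=[2,7,6,5] (faults so far: 4)
  step 7: ref 5 -> HIT, frames=[2,7,6,5] (faults so far: 4)
  step 8: ref 4 -> FAULT, evict 2, frames=[4,7,6,5] (faults so far: 5)
  step 9: ref 2 -> FAULT, evict 7, frames=[4,2,6,5] (faults so far: 6)
  step 10: ref 4 -> HIT, frames=[4,2,6,5] (faults so far: 6)
  step 11: ref 4 -> HIT, frames=[4,2,6,5] (faults so far: 6)
  step 12: ref 4 -> HIT, frames=[4,2,6,5] (faults so far: 6)
  step 13: ref 3 -> FAULT, evict 6, frames=[4,2,3,5] (faults so far: 7)
  step 14: ref 4 -> HIT, frames=[4,2,3,5] (faults so far: 7)
  step 15: ref 5 -> HIT, frames=[4,2,3,5] (faults so far: 7)
  FIFO total faults: 7
--- LRU ---
  step 0: ref 2 -> FAULT, frames=[2,-,-,-] (faults so far: 1)
  step 1: ref 7 -> FAULT, frames=[2,7,-,-] (faults so far: 2)
  step 2: ref 2 -> HIT, frames=[2,7,-,-] (faults so far: 2)
  step 3: ref 6 -> FAULT, frames=[2,7,6,-] (faults so far: 3)
  step 4: ref 6 -> HIT, frames=[2,7,6,-] (faults so far: 3)
  step 5: ref 5 -> FAULT, frames=[2,7,6,5] (faults so far: 4)
  step 6: ref 6 -> HIT, frames=[2,7,6,5] (faults so far: 4)
  step 7: ref 5 -> HIT, frames=[2,7,6,5] (faults so far: 4)
  step 8: ref 4 -> FAULT, evict 7, frames=[2,4,6,5] (faults so far: 5)
  step 9: ref 2 -> HIT, frames=[2,4,6,5] (faults so far: 5)
  step 10: ref 4 -> HIT, frames=[2,4,6,5] (faults so far: 5)
  step 11: ref 4 -> HIT, frames=[2,4,6,5] (faults so far: 5)
  step 12: ref 4 -> HIT, frames=[2,4,6,5] (faults so far: 5)
  step 13: ref 3 -> FAULT, evict 6, frames=[2,4,3,5] (faults so far: 6)
  step 14: ref 4 -> HIT, frames=[2,4,3,5] (faults so far: 6)
  step 15: ref 5 -> HIT, frames=[2,4,3,5] (faults so far: 6)
  LRU total faults: 6
--- Optimal ---
  step 0: ref 2 -> FAULT, frames=[2,-,-,-] (faults so far: 1)
  step 1: ref 7 -> FAULT, frames=[2,7,-,-] (faults so far: 2)
  step 2: ref 2 -> HIT, frames=[2,7,-,-] (faults so far: 2)
  step 3: ref 6 -> FAULT, frames=[2,7,6,-] (faults so far: 3)
  step 4: ref 6 -> HIT, frames=[2,7,6,-] (faults so far: 3)
  step 5: ref 5 -> FAULT, frames=[2,7,6,5] (faults so far: 4)
  step 6: ref 6 -> HIT, frames=[2,7,6,5] (faults so far: 4)
  step 7: ref 5 -> HIT, frames=[2,7,6,5] (faults so far: 4)
  step 8: ref 4 -> FAULT, evict 6, frames=[2,7,4,5] (faults so far: 5)
  step 9: ref 2 -> HIT, frames=[2,7,4,5] (faults so far: 5)
  step 10: ref 4 -> HIT, frames=[2,7,4,5] (faults so far: 5)
  step 11: ref 4 -> HIT, frames=[2,7,4,5] (faults so far: 5)
  step 12: ref 4 -> HIT, frames=[2,7,4,5] (faults so far: 5)
  step 13: ref 3 -> FAULT, evict 2, frames=[3,7,4,5] (faults so far: 6)
  step 14: ref 4 -> HIT, frames=[3,7,4,5] (faults so far: 6)
  step 15: ref 5 -> HIT, frames=[3,7,4,5] (faults so far: 6)
  Optimal total faults: 6

Answer: 7 6 6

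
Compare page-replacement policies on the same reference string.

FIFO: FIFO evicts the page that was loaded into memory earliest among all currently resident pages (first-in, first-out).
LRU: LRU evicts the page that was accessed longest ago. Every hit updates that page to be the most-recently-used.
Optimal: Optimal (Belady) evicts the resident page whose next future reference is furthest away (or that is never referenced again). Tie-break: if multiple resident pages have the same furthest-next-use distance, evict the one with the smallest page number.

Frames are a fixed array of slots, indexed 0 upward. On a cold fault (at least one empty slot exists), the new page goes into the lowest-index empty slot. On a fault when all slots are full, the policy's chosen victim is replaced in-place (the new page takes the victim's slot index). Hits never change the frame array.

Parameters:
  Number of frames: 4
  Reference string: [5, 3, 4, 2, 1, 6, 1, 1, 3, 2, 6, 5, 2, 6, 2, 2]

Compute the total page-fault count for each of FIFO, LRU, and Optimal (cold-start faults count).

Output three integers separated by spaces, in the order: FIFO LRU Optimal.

--- FIFO ---
  step 0: ref 5 -> FAULT, frames=[5,-,-,-] (faults so far: 1)
  step 1: ref 3 -> FAULT, frames=[5,3,-,-] (faults so far: 2)
  step 2: ref 4 -> FAULT, frames=[5,3,4,-] (faults so far: 3)
  step 3: ref 2 -> FAULT, frames=[5,3,4,2] (faults so far: 4)
  step 4: ref 1 -> FAULT, evict 5, frames=[1,3,4,2] (faults so far: 5)
  step 5: ref 6 -> FAULT, evict 3, frames=[1,6,4,2] (faults so far: 6)
  step 6: ref 1 -> HIT, frames=[1,6,4,2] (faults so far: 6)
  step 7: ref 1 -> HIT, frames=[1,6,4,2] (faults so far: 6)
  step 8: ref 3 -> FAULT, evict 4, frames=[1,6,3,2] (faults so far: 7)
  step 9: ref 2 -> HIT, frames=[1,6,3,2] (faults so far: 7)
  step 10: ref 6 -> HIT, frames=[1,6,3,2] (faults so far: 7)
  step 11: ref 5 -> FAULT, evict 2, frames=[1,6,3,5] (faults so far: 8)
  step 12: ref 2 -> FAULT, evict 1, frames=[2,6,3,5] (faults so far: 9)
  step 13: ref 6 -> HIT, frames=[2,6,3,5] (faults so far: 9)
  step 14: ref 2 -> HIT, frames=[2,6,3,5] (faults so far: 9)
  step 15: ref 2 -> HIT, frames=[2,6,3,5] (faults so far: 9)
  FIFO total faults: 9
--- LRU ---
  step 0: ref 5 -> FAULT, frames=[5,-,-,-] (faults so far: 1)
  step 1: ref 3 -> FAULT, frames=[5,3,-,-] (faults so far: 2)
  step 2: ref 4 -> FAULT, frames=[5,3,4,-] (faults so far: 3)
  step 3: ref 2 -> FAULT, frames=[5,3,4,2] (faults so far: 4)
  step 4: ref 1 -> FAULT, evict 5, frames=[1,3,4,2] (faults so far: 5)
  step 5: ref 6 -> FAULT, evict 3, frames=[1,6,4,2] (faults so far: 6)
  step 6: ref 1 -> HIT, frames=[1,6,4,2] (faults so far: 6)
  step 7: ref 1 -> HIT, frames=[1,6,4,2] (faults so far: 6)
  step 8: ref 3 -> FAULT, evict 4, frames=[1,6,3,2] (faults so far: 7)
  step 9: ref 2 -> HIT, frames=[1,6,3,2] (faults so far: 7)
  step 10: ref 6 -> HIT, frames=[1,6,3,2] (faults so far: 7)
  step 11: ref 5 -> FAULT, evict 1, frames=[5,6,3,2] (faults so far: 8)
  step 12: ref 2 -> HIT, frames=[5,6,3,2] (faults so far: 8)
  step 13: ref 6 -> HIT, frames=[5,6,3,2] (faults so far: 8)
  step 14: ref 2 -> HIT, frames=[5,6,3,2] (faults so far: 8)
  step 15: ref 2 -> HIT, frames=[5,6,3,2] (faults so far: 8)
  LRU total faults: 8
--- Optimal ---
  step 0: ref 5 -> FAULT, frames=[5,-,-,-] (faults so far: 1)
  step 1: ref 3 -> FAULT, frames=[5,3,-,-] (faults so far: 2)
  step 2: ref 4 -> FAULT, frames=[5,3,4,-] (faults so far: 3)
  step 3: ref 2 -> FAULT, frames=[5,3,4,2] (faults so far: 4)
  step 4: ref 1 -> FAULT, evict 4, frames=[5,3,1,2] (faults so far: 5)
  step 5: ref 6 -> FAULT, evict 5, frames=[6,3,1,2] (faults so far: 6)
  step 6: ref 1 -> HIT, frames=[6,3,1,2] (faults so far: 6)
  step 7: ref 1 -> HIT, frames=[6,3,1,2] (faults so far: 6)
  step 8: ref 3 -> HIT, frames=[6,3,1,2] (faults so far: 6)
  step 9: ref 2 -> HIT, frames=[6,3,1,2] (faults so far: 6)
  step 10: ref 6 -> HIT, frames=[6,3,1,2] (faults so far: 6)
  step 11: ref 5 -> FAULT, evict 1, frames=[6,3,5,2] (faults so far: 7)
  step 12: ref 2 -> HIT, frames=[6,3,5,2] (faults so far: 7)
  step 13: ref 6 -> HIT, frames=[6,3,5,2] (faults so far: 7)
  step 14: ref 2 -> HIT, frames=[6,3,5,2] (faults so far: 7)
  step 15: ref 2 -> HIT, frames=[6,3,5,2] (faults so far: 7)
  Optimal total faults: 7

Answer: 9 8 7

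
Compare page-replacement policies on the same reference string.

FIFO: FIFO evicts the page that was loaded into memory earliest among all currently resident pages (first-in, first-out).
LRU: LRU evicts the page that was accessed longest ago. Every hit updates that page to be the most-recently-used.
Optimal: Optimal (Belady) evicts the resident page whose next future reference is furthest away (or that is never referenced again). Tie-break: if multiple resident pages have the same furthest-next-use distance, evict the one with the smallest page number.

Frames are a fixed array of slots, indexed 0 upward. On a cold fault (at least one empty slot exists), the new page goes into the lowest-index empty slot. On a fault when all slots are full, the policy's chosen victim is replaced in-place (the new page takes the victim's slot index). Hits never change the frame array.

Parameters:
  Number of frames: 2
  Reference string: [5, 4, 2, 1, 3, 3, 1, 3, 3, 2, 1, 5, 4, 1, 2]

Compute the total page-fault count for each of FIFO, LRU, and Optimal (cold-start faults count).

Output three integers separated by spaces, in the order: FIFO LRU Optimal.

--- FIFO ---
  step 0: ref 5 -> FAULT, frames=[5,-] (faults so far: 1)
  step 1: ref 4 -> FAULT, frames=[5,4] (faults so far: 2)
  step 2: ref 2 -> FAULT, evict 5, frames=[2,4] (faults so far: 3)
  step 3: ref 1 -> FAULT, evict 4, frames=[2,1] (faults so far: 4)
  step 4: ref 3 -> FAULT, evict 2, frames=[3,1] (faults so far: 5)
  step 5: ref 3 -> HIT, frames=[3,1] (faults so far: 5)
  step 6: ref 1 -> HIT, frames=[3,1] (faults so far: 5)
  step 7: ref 3 -> HIT, frames=[3,1] (faults so far: 5)
  step 8: ref 3 -> HIT, frames=[3,1] (faults so far: 5)
  step 9: ref 2 -> FAULT, evict 1, frames=[3,2] (faults so far: 6)
  step 10: ref 1 -> FAULT, evict 3, frames=[1,2] (faults so far: 7)
  step 11: ref 5 -> FAULT, evict 2, frames=[1,5] (faults so far: 8)
  step 12: ref 4 -> FAULT, evict 1, frames=[4,5] (faults so far: 9)
  step 13: ref 1 -> FAULT, evict 5, frames=[4,1] (faults so far: 10)
  step 14: ref 2 -> FAULT, evict 4, frames=[2,1] (faults so far: 11)
  FIFO total faults: 11
--- LRU ---
  step 0: ref 5 -> FAULT, frames=[5,-] (faults so far: 1)
  step 1: ref 4 -> FAULT, frames=[5,4] (faults so far: 2)
  step 2: ref 2 -> FAULT, evict 5, frames=[2,4] (faults so far: 3)
  step 3: ref 1 -> FAULT, evict 4, frames=[2,1] (faults so far: 4)
  step 4: ref 3 -> FAULT, evict 2, frames=[3,1] (faults so far: 5)
  step 5: ref 3 -> HIT, frames=[3,1] (faults so far: 5)
  step 6: ref 1 -> HIT, frames=[3,1] (faults so far: 5)
  step 7: ref 3 -> HIT, frames=[3,1] (faults so far: 5)
  step 8: ref 3 -> HIT, frames=[3,1] (faults so far: 5)
  step 9: ref 2 -> FAULT, evict 1, frames=[3,2] (faults so far: 6)
  step 10: ref 1 -> FAULT, evict 3, frames=[1,2] (faults so far: 7)
  step 11: ref 5 -> FAULT, evict 2, frames=[1,5] (faults so far: 8)
  step 12: ref 4 -> FAULT, evict 1, frames=[4,5] (faults so far: 9)
  step 13: ref 1 -> FAULT, evict 5, frames=[4,1] (faults so far: 10)
  step 14: ref 2 -> FAULT, evict 4, frames=[2,1] (faults so far: 11)
  LRU total faults: 11
--- Optimal ---
  step 0: ref 5 -> FAULT, frames=[5,-] (faults so far: 1)
  step 1: ref 4 -> FAULT, frames=[5,4] (faults so far: 2)
  step 2: ref 2 -> FAULT, evict 4, frames=[5,2] (faults so far: 3)
  step 3: ref 1 -> FAULT, evict 5, frames=[1,2] (faults so far: 4)
  step 4: ref 3 -> FAULT, evict 2, frames=[1,3] (faults so far: 5)
  step 5: ref 3 -> HIT, frames=[1,3] (faults so far: 5)
  step 6: ref 1 -> HIT, frames=[1,3] (faults so far: 5)
  step 7: ref 3 -> HIT, frames=[1,3] (faults so far: 5)
  step 8: ref 3 -> HIT, frames=[1,3] (faults so far: 5)
  step 9: ref 2 -> FAULT, evict 3, frames=[1,2] (faults so far: 6)
  step 10: ref 1 -> HIT, frames=[1,2] (faults so far: 6)
  step 11: ref 5 -> FAULT, evict 2, frames=[1,5] (faults so far: 7)
  step 12: ref 4 -> FAULT, evict 5, frames=[1,4] (faults so far: 8)
  step 13: ref 1 -> HIT, frames=[1,4] (faults so far: 8)
  step 14: ref 2 -> FAULT, evict 1, frames=[2,4] (faults so far: 9)
  Optimal total faults: 9

Answer: 11 11 9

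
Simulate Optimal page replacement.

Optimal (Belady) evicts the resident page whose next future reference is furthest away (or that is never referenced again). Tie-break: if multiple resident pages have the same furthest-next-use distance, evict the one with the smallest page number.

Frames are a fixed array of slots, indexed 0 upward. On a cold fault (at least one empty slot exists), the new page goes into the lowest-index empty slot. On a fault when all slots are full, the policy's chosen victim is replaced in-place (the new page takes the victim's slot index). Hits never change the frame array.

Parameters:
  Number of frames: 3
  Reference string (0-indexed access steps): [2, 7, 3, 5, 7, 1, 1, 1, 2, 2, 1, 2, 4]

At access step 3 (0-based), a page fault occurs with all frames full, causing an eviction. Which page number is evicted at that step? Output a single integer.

Step 0: ref 2 -> FAULT, frames=[2,-,-]
Step 1: ref 7 -> FAULT, frames=[2,7,-]
Step 2: ref 3 -> FAULT, frames=[2,7,3]
Step 3: ref 5 -> FAULT, evict 3, frames=[2,7,5]
At step 3: evicted page 3

Answer: 3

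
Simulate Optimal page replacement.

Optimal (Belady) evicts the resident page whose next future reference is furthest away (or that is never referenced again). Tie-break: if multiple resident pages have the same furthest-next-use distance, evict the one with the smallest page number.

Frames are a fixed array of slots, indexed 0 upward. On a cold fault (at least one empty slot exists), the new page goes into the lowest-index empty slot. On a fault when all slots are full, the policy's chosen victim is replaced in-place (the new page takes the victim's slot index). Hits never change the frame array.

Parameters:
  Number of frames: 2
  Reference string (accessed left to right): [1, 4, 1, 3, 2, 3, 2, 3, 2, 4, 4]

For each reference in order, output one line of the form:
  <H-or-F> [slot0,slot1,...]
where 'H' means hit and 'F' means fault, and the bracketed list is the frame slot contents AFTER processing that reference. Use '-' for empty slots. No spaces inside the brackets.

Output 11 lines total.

F [1,-]
F [1,4]
H [1,4]
F [3,4]
F [3,2]
H [3,2]
H [3,2]
H [3,2]
H [3,2]
F [3,4]
H [3,4]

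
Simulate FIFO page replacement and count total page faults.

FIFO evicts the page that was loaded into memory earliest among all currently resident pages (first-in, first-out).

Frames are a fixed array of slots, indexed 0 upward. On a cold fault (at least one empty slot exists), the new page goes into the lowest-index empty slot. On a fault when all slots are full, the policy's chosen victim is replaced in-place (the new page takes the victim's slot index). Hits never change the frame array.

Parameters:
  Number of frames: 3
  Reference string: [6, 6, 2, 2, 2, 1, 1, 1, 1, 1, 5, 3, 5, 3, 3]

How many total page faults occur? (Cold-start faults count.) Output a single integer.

Answer: 5

Derivation:
Step 0: ref 6 → FAULT, frames=[6,-,-]
Step 1: ref 6 → HIT, frames=[6,-,-]
Step 2: ref 2 → FAULT, frames=[6,2,-]
Step 3: ref 2 → HIT, frames=[6,2,-]
Step 4: ref 2 → HIT, frames=[6,2,-]
Step 5: ref 1 → FAULT, frames=[6,2,1]
Step 6: ref 1 → HIT, frames=[6,2,1]
Step 7: ref 1 → HIT, frames=[6,2,1]
Step 8: ref 1 → HIT, frames=[6,2,1]
Step 9: ref 1 → HIT, frames=[6,2,1]
Step 10: ref 5 → FAULT (evict 6), frames=[5,2,1]
Step 11: ref 3 → FAULT (evict 2), frames=[5,3,1]
Step 12: ref 5 → HIT, frames=[5,3,1]
Step 13: ref 3 → HIT, frames=[5,3,1]
Step 14: ref 3 → HIT, frames=[5,3,1]
Total faults: 5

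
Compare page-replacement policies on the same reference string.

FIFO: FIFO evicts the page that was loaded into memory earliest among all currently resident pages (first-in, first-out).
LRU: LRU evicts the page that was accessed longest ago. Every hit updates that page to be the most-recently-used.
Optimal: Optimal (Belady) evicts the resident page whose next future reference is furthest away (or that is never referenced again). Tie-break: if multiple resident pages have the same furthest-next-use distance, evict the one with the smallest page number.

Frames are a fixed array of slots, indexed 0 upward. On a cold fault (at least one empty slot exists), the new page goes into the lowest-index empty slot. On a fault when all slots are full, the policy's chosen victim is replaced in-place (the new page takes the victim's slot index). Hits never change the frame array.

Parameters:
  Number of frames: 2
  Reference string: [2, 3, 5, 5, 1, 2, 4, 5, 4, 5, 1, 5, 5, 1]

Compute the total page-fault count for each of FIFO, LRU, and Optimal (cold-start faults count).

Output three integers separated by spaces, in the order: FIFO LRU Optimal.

--- FIFO ---
  step 0: ref 2 -> FAULT, frames=[2,-] (faults so far: 1)
  step 1: ref 3 -> FAULT, frames=[2,3] (faults so far: 2)
  step 2: ref 5 -> FAULT, evict 2, frames=[5,3] (faults so far: 3)
  step 3: ref 5 -> HIT, frames=[5,3] (faults so far: 3)
  step 4: ref 1 -> FAULT, evict 3, frames=[5,1] (faults so far: 4)
  step 5: ref 2 -> FAULT, evict 5, frames=[2,1] (faults so far: 5)
  step 6: ref 4 -> FAULT, evict 1, frames=[2,4] (faults so far: 6)
  step 7: ref 5 -> FAULT, evict 2, frames=[5,4] (faults so far: 7)
  step 8: ref 4 -> HIT, frames=[5,4] (faults so far: 7)
  step 9: ref 5 -> HIT, frames=[5,4] (faults so far: 7)
  step 10: ref 1 -> FAULT, evict 4, frames=[5,1] (faults so far: 8)
  step 11: ref 5 -> HIT, frames=[5,1] (faults so far: 8)
  step 12: ref 5 -> HIT, frames=[5,1] (faults so far: 8)
  step 13: ref 1 -> HIT, frames=[5,1] (faults so far: 8)
  FIFO total faults: 8
--- LRU ---
  step 0: ref 2 -> FAULT, frames=[2,-] (faults so far: 1)
  step 1: ref 3 -> FAULT, frames=[2,3] (faults so far: 2)
  step 2: ref 5 -> FAULT, evict 2, frames=[5,3] (faults so far: 3)
  step 3: ref 5 -> HIT, frames=[5,3] (faults so far: 3)
  step 4: ref 1 -> FAULT, evict 3, frames=[5,1] (faults so far: 4)
  step 5: ref 2 -> FAULT, evict 5, frames=[2,1] (faults so far: 5)
  step 6: ref 4 -> FAULT, evict 1, frames=[2,4] (faults so far: 6)
  step 7: ref 5 -> FAULT, evict 2, frames=[5,4] (faults so far: 7)
  step 8: ref 4 -> HIT, frames=[5,4] (faults so far: 7)
  step 9: ref 5 -> HIT, frames=[5,4] (faults so far: 7)
  step 10: ref 1 -> FAULT, evict 4, frames=[5,1] (faults so far: 8)
  step 11: ref 5 -> HIT, frames=[5,1] (faults so far: 8)
  step 12: ref 5 -> HIT, frames=[5,1] (faults so far: 8)
  step 13: ref 1 -> HIT, frames=[5,1] (faults so far: 8)
  LRU total faults: 8
--- Optimal ---
  step 0: ref 2 -> FAULT, frames=[2,-] (faults so far: 1)
  step 1: ref 3 -> FAULT, frames=[2,3] (faults so far: 2)
  step 2: ref 5 -> FAULT, evict 3, frames=[2,5] (faults so far: 3)
  step 3: ref 5 -> HIT, frames=[2,5] (faults so far: 3)
  step 4: ref 1 -> FAULT, evict 5, frames=[2,1] (faults so far: 4)
  step 5: ref 2 -> HIT, frames=[2,1] (faults so far: 4)
  step 6: ref 4 -> FAULT, evict 2, frames=[4,1] (faults so far: 5)
  step 7: ref 5 -> FAULT, evict 1, frames=[4,5] (faults so far: 6)
  step 8: ref 4 -> HIT, frames=[4,5] (faults so far: 6)
  step 9: ref 5 -> HIT, frames=[4,5] (faults so far: 6)
  step 10: ref 1 -> FAULT, evict 4, frames=[1,5] (faults so far: 7)
  step 11: ref 5 -> HIT, frames=[1,5] (faults so far: 7)
  step 12: ref 5 -> HIT, frames=[1,5] (faults so far: 7)
  step 13: ref 1 -> HIT, frames=[1,5] (faults so far: 7)
  Optimal total faults: 7

Answer: 8 8 7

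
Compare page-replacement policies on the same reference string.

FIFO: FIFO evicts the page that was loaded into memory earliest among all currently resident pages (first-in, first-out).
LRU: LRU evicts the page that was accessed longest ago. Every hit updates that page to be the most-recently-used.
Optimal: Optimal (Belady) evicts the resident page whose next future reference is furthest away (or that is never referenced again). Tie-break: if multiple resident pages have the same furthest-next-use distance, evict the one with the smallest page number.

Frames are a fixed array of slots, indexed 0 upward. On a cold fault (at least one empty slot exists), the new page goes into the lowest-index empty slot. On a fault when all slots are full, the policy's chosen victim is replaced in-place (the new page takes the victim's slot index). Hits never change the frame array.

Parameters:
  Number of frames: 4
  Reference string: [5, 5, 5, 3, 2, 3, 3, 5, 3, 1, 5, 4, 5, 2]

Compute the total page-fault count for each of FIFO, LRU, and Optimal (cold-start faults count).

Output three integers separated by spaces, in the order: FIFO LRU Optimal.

--- FIFO ---
  step 0: ref 5 -> FAULT, frames=[5,-,-,-] (faults so far: 1)
  step 1: ref 5 -> HIT, frames=[5,-,-,-] (faults so far: 1)
  step 2: ref 5 -> HIT, frames=[5,-,-,-] (faults so far: 1)
  step 3: ref 3 -> FAULT, frames=[5,3,-,-] (faults so far: 2)
  step 4: ref 2 -> FAULT, frames=[5,3,2,-] (faults so far: 3)
  step 5: ref 3 -> HIT, frames=[5,3,2,-] (faults so far: 3)
  step 6: ref 3 -> HIT, frames=[5,3,2,-] (faults so far: 3)
  step 7: ref 5 -> HIT, frames=[5,3,2,-] (faults so far: 3)
  step 8: ref 3 -> HIT, frames=[5,3,2,-] (faults so far: 3)
  step 9: ref 1 -> FAULT, frames=[5,3,2,1] (faults so far: 4)
  step 10: ref 5 -> HIT, frames=[5,3,2,1] (faults so far: 4)
  step 11: ref 4 -> FAULT, evict 5, frames=[4,3,2,1] (faults so far: 5)
  step 12: ref 5 -> FAULT, evict 3, frames=[4,5,2,1] (faults so far: 6)
  step 13: ref 2 -> HIT, frames=[4,5,2,1] (faults so far: 6)
  FIFO total faults: 6
--- LRU ---
  step 0: ref 5 -> FAULT, frames=[5,-,-,-] (faults so far: 1)
  step 1: ref 5 -> HIT, frames=[5,-,-,-] (faults so far: 1)
  step 2: ref 5 -> HIT, frames=[5,-,-,-] (faults so far: 1)
  step 3: ref 3 -> FAULT, frames=[5,3,-,-] (faults so far: 2)
  step 4: ref 2 -> FAULT, frames=[5,3,2,-] (faults so far: 3)
  step 5: ref 3 -> HIT, frames=[5,3,2,-] (faults so far: 3)
  step 6: ref 3 -> HIT, frames=[5,3,2,-] (faults so far: 3)
  step 7: ref 5 -> HIT, frames=[5,3,2,-] (faults so far: 3)
  step 8: ref 3 -> HIT, frames=[5,3,2,-] (faults so far: 3)
  step 9: ref 1 -> FAULT, frames=[5,3,2,1] (faults so far: 4)
  step 10: ref 5 -> HIT, frames=[5,3,2,1] (faults so far: 4)
  step 11: ref 4 -> FAULT, evict 2, frames=[5,3,4,1] (faults so far: 5)
  step 12: ref 5 -> HIT, frames=[5,3,4,1] (faults so far: 5)
  step 13: ref 2 -> FAULT, evict 3, frames=[5,2,4,1] (faults so far: 6)
  LRU total faults: 6
--- Optimal ---
  step 0: ref 5 -> FAULT, frames=[5,-,-,-] (faults so far: 1)
  step 1: ref 5 -> HIT, frames=[5,-,-,-] (faults so far: 1)
  step 2: ref 5 -> HIT, frames=[5,-,-,-] (faults so far: 1)
  step 3: ref 3 -> FAULT, frames=[5,3,-,-] (faults so far: 2)
  step 4: ref 2 -> FAULT, frames=[5,3,2,-] (faults so far: 3)
  step 5: ref 3 -> HIT, frames=[5,3,2,-] (faults so far: 3)
  step 6: ref 3 -> HIT, frames=[5,3,2,-] (faults so far: 3)
  step 7: ref 5 -> HIT, frames=[5,3,2,-] (faults so far: 3)
  step 8: ref 3 -> HIT, frames=[5,3,2,-] (faults so far: 3)
  step 9: ref 1 -> FAULT, frames=[5,3,2,1] (faults so far: 4)
  step 10: ref 5 -> HIT, frames=[5,3,2,1] (faults so far: 4)
  step 11: ref 4 -> FAULT, evict 1, frames=[5,3,2,4] (faults so far: 5)
  step 12: ref 5 -> HIT, frames=[5,3,2,4] (faults so far: 5)
  step 13: ref 2 -> HIT, frames=[5,3,2,4] (faults so far: 5)
  Optimal total faults: 5

Answer: 6 6 5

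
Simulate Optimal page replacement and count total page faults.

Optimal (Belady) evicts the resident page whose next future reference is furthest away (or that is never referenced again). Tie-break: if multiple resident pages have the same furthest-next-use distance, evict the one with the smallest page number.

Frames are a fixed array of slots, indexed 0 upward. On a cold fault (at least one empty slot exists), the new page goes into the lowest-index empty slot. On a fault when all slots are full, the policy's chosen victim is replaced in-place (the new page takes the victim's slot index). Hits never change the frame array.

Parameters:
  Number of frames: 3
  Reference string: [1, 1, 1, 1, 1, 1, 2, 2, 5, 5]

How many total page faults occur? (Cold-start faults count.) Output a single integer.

Step 0: ref 1 → FAULT, frames=[1,-,-]
Step 1: ref 1 → HIT, frames=[1,-,-]
Step 2: ref 1 → HIT, frames=[1,-,-]
Step 3: ref 1 → HIT, frames=[1,-,-]
Step 4: ref 1 → HIT, frames=[1,-,-]
Step 5: ref 1 → HIT, frames=[1,-,-]
Step 6: ref 2 → FAULT, frames=[1,2,-]
Step 7: ref 2 → HIT, frames=[1,2,-]
Step 8: ref 5 → FAULT, frames=[1,2,5]
Step 9: ref 5 → HIT, frames=[1,2,5]
Total faults: 3

Answer: 3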